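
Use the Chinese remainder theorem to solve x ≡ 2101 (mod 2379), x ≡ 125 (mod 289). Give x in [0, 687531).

537376

Write x = 2101 + 2379·k. Then 2379·k ≡ 125 − 2101 ≡ 47 (mod 289).
Need 2379⁻¹ mod 289. Extended Euclid on (289, 67):
289 = 4·67 + 21
67 = 3·21 + 4
21 = 5·4 + 1
4 = 4·1 + 0
Back-substitute:
1 = 21 − 5·4
1 = −5·67 + 16·21
1 = 16·289 − 69·67
2379⁻¹ ≡ 220 (mod 289), so k ≡ 220·47 ≡ 225 (mod 289).
x = 2101 + 2379·225 = 537376.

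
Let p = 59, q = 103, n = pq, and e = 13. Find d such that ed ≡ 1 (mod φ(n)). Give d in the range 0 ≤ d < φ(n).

φ(n) = (p−1)(q−1) = 58·102 = 5916.
Need d with 13·d ≡ 1 (mod 5916). Apply the extended Euclidean algorithm:
5916 = 455×13 + 1
13 = 13×1 + 0
Back-substitute:
1 = 5916 − 455·13
So 13·(-455) ≡ 1 (mod 5916), hence d ≡ -455 ≡ 5461 (mod 5916).

5461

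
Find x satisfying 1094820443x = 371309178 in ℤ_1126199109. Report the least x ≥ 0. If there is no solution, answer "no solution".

199560546

First find gcd(1094820443, 1126199109):
1126199109 = 1×1094820443 + 31378666
1094820443 = 34×31378666 + 27945799
31378666 = 1×27945799 + 3432867
27945799 = 8×3432867 + 482863
3432867 = 7×482863 + 52826
482863 = 9×52826 + 7429
52826 = 7×7429 + 823
7429 = 9×823 + 22
823 = 37×22 + 9
22 = 2×9 + 4
9 = 2×4 + 1
4 = 4×1 + 0
gcd = 1, so a unique solution mod 1126199109 exists.
Back-substitute for the Bézout coefficients:
1 = 9 − 2·4
1 = −2·22 + 5·9
1 = 5·823 − 187·22
1 = −187·7429 + 1688·823
1 = 1688·52826 − 12003·7429
1 = −12003·482863 + 109715·52826
1 = 109715·3432867 − 780008·482863
1 = −780008·27945799 + 6349779·3432867
1 = 6349779·31378666 − 7129787·27945799
1 = −7129787·1094820443 + 248762537·31378666
1 = 248762537·1126199109 − 255892324·1094820443
So 1094820443·(-255892324) ≡ 1 (mod 1126199109), giving 1094820443⁻¹ ≡ 870306785.
x ≡ 1094820443⁻¹·371309178 ≡ 870306785·371309178 ≡ 199560546 (mod 1126199109).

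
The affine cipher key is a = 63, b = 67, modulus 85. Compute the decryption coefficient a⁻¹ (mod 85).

Extended Euclidean algorithm:
85 = 1×63 + 22
63 = 2×22 + 19
22 = 1×19 + 3
19 = 6×3 + 1
3 = 3×1 + 0
Since gcd(63, 85) = 1, back-substitute to write 1 as a combination:
1 = 19 − 6·3
1 = −6·22 + 7·19
1 = 7·63 − 20·22
1 = −20·85 + 27·63
So 63·27 ≡ 1 (mod 85).

27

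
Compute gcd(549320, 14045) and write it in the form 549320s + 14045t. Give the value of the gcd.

5

Euclidean algorithm:
549320 = 39·14045 + 1565
14045 = 8·1565 + 1525
1565 = 1·1525 + 40
1525 = 38·40 + 5
40 = 8·5 + 0
gcd(549320, 14045) = 5.
Express as a combination:
5 = 1525 − 38·40
5 = −38·1565 + 39·1525
5 = 39·14045 − 350·1565
5 = −350·549320 + 13689·14045
So 5 = (-350)·549320 + (13689)·14045.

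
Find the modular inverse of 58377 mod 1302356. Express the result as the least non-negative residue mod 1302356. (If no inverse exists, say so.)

no inverse exists

Compute gcd(58377, 1302356):
1302356 = 22*58377 + 18062
58377 = 3*18062 + 4191
18062 = 4*4191 + 1298
4191 = 3*1298 + 297
1298 = 4*297 + 110
297 = 2*110 + 77
110 = 1*77 + 33
77 = 2*33 + 11
33 = 3*11 + 0
gcd(58377, 1302356) = 11 ≠ 1, so 58377 has no multiplicative inverse modulo 1302356.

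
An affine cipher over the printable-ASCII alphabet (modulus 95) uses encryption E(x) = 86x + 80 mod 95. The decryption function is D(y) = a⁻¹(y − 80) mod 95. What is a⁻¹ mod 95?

21

gcd(95, 86) by repeated division:
95 = 1×86 + 9
86 = 9×9 + 5
9 = 1×5 + 4
5 = 1×4 + 1
4 = 4×1 + 0
Since gcd(86, 95) = 1, back-substitute to write 1 as a combination:
1 = 5 − 4
1 = −9 + 2·5
1 = 2·86 − 19·9
1 = −19·95 + 21·86
So 86·21 ≡ 1 (mod 95).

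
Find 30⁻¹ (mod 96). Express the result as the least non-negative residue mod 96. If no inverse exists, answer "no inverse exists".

no inverse exists

Compute gcd(30, 96):
96 = 3×30 + 6
30 = 5×6 + 0
The gcd is 6, not 1, hence no inverse exists.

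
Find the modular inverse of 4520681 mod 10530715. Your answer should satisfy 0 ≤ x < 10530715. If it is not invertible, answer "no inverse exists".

5846506

Extended Euclidean algorithm:
10530715 = 2×4520681 + 1489353
4520681 = 3×1489353 + 52622
1489353 = 28×52622 + 15937
52622 = 3×15937 + 4811
15937 = 3×4811 + 1504
4811 = 3×1504 + 299
1504 = 5×299 + 9
299 = 33×9 + 2
9 = 4×2 + 1
2 = 2×1 + 0
The gcd is 1. Working backward:
1 = 9 − 4·2
1 = −4·299 + 133·9
1 = 133·1504 − 669·299
1 = −669·4811 + 2140·1504
1 = 2140·15937 − 7089·4811
1 = −7089·52622 + 23407·15937
1 = 23407·1489353 − 662485·52622
1 = −662485·4520681 + 2010862·1489353
1 = 2010862·10530715 − 4684209·4520681
So 4520681·(-4684209) ≡ 1 (mod 10530715), and -4684209 ≡ 5846506 (mod 10530715).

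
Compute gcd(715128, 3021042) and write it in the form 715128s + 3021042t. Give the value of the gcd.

Repeated division:
3021042 = 4·715128 + 160530
715128 = 4·160530 + 73008
160530 = 2·73008 + 14514
73008 = 5·14514 + 438
14514 = 33·438 + 60
438 = 7·60 + 18
60 = 3·18 + 6
18 = 3·6 + 0
gcd(715128, 3021042) = 6.
Express as a combination:
6 = 60 − 3·18
6 = −3·438 + 22·60
6 = 22·14514 − 729·438
6 = −729·73008 + 3667·14514
6 = 3667·160530 − 8063·73008
6 = −8063·715128 + 35919·160530
6 = 35919·3021042 − 151739·715128
So 6 = (35919)·3021042 + (-151739)·715128.

6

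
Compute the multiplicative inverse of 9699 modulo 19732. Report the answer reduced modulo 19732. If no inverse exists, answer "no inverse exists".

Apply the Euclidean algorithm to 19732 and 9699:
19732 = 2*9699 + 334
9699 = 29*334 + 13
334 = 25*13 + 9
13 = 1*9 + 4
9 = 2*4 + 1
4 = 4*1 + 0
gcd = 1, so the inverse exists. Back-substitute:
1 = 9 − 2·4
1 = −2·13 + 3·9
1 = 3·334 − 77·13
1 = −77·9699 + 2236·334
1 = 2236·19732 − 4549·9699
Thus 9699·(-4549) ≡ 1 (mod 19732); reducing, -4549 mod 19732 = 15183.

15183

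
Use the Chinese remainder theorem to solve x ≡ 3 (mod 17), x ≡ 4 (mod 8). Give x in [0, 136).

Write x = 3 + 17·k. Then 17·k ≡ 4 − 3 ≡ 1 (mod 8).
Need 17⁻¹ mod 8. Extended Euclid on (8, 1):
8 = 8*1 + 0
17⁻¹ ≡ 1 (mod 8), so k ≡ 1·1 ≡ 1 (mod 8).
x = 3 + 17·1 = 20.

20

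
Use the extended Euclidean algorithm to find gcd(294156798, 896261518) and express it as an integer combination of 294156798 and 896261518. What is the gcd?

2

Apply Euclid's algorithm to 896261518 and 294156798:
896261518 = 3·294156798 + 13791124
294156798 = 21·13791124 + 4543194
13791124 = 3·4543194 + 161542
4543194 = 28·161542 + 20018
161542 = 8·20018 + 1398
20018 = 14·1398 + 446
1398 = 3·446 + 60
446 = 7·60 + 26
60 = 2·26 + 8
26 = 3·8 + 2
8 = 4·2 + 0
gcd(294156798, 896261518) = 2.
Working backward:
2 = 26 − 3·8
2 = −3·60 + 7·26
2 = 7·446 − 52·60
2 = −52·1398 + 163·446
2 = 163·20018 − 2334·1398
2 = −2334·161542 + 18835·20018
2 = 18835·4543194 − 529714·161542
2 = −529714·13791124 + 1607977·4543194
2 = 1607977·294156798 − 34297231·13791124
2 = −34297231·896261518 + 104499670·294156798
So 2 = (-34297231)·896261518 + (104499670)·294156798.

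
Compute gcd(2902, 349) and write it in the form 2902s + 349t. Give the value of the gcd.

Repeated division:
2902 = 8*349 + 110
349 = 3*110 + 19
110 = 5*19 + 15
19 = 1*15 + 4
15 = 3*4 + 3
4 = 1*3 + 1
3 = 3*1 + 0
gcd(2902, 349) = 1.
Express as a combination:
1 = 4 − 3
1 = −15 + 4·4
1 = 4·19 − 5·15
1 = −5·110 + 29·19
1 = 29·349 − 92·110
1 = −92·2902 + 765·349
So 1 = (-92)·2902 + (765)·349.

1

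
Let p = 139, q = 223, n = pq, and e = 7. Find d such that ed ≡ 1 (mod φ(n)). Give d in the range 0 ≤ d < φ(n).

21883

φ(n) = (p−1)(q−1) = 138·222 = 30636.
Need d with 7·d ≡ 1 (mod 30636). Apply the extended Euclidean algorithm:
30636 = 4376×7 + 4
7 = 1×4 + 3
4 = 1×3 + 1
3 = 3×1 + 0
Back-substitute:
1 = 4 − 3
1 = −7 + 2·4
1 = 2·30636 − 8753·7
So 7·(-8753) ≡ 1 (mod 30636), hence d ≡ -8753 ≡ 21883 (mod 30636).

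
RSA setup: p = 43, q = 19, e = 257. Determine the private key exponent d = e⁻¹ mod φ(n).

353

φ(n) = (p−1)(q−1) = 42·18 = 756.
Need d with 257·d ≡ 1 (mod 756). Apply the extended Euclidean algorithm:
756 = 2×257 + 242
257 = 1×242 + 15
242 = 16×15 + 2
15 = 7×2 + 1
2 = 2×1 + 0
Back-substitute:
1 = 15 − 7·2
1 = −7·242 + 113·15
1 = 113·257 − 120·242
1 = −120·756 + 353·257
So 257·353 ≡ 1 (mod 756), hence d = 353.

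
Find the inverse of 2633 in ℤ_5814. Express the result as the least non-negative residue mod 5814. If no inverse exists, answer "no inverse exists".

gcd(5814, 2633) by repeated division:
5814 = 2×2633 + 548
2633 = 4×548 + 441
548 = 1×441 + 107
441 = 4×107 + 13
107 = 8×13 + 3
13 = 4×3 + 1
3 = 3×1 + 0
Since gcd(2633, 5814) = 1, back-substitute to write 1 as a combination:
1 = 13 − 4·3
1 = −4·107 + 33·13
1 = 33·441 − 136·107
1 = −136·548 + 169·441
1 = 169·2633 − 812·548
1 = −812·5814 + 1793·2633
So 2633·1793 ≡ 1 (mod 5814).

1793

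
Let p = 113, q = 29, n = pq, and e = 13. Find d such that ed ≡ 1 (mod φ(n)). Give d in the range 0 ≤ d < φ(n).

965

φ(n) = (p−1)(q−1) = 112·28 = 3136.
Need d with 13·d ≡ 1 (mod 3136). Apply the extended Euclidean algorithm:
3136 = 241×13 + 3
13 = 4×3 + 1
3 = 3×1 + 0
Back-substitute:
1 = 13 − 4·3
1 = −4·3136 + 965·13
So 13·965 ≡ 1 (mod 3136), hence d = 965.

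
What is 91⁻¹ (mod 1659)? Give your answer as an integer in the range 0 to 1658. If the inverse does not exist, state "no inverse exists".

no inverse exists

Euclidean algorithm on 1659, 91:
1659 = 18·91 + 21
91 = 4·21 + 7
21 = 3·7 + 0
The gcd is 7, not 1, hence no inverse exists.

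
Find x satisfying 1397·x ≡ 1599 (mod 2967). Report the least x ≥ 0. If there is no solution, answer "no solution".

2091

First find gcd(1397, 2967):
2967 = 2×1397 + 173
1397 = 8×173 + 13
173 = 13×13 + 4
13 = 3×4 + 1
4 = 4×1 + 0
gcd = 1, so a unique solution mod 2967 exists.
Back-substitute for the Bézout coefficients:
1 = 13 − 3·4
1 = −3·173 + 40·13
1 = 40·1397 − 323·173
1 = −323·2967 + 686·1397
So 1397·(686) ≡ 1 (mod 2967), giving 1397⁻¹ ≡ 686.
x ≡ 1397⁻¹·1599 ≡ 686·1599 ≡ 2091 (mod 2967).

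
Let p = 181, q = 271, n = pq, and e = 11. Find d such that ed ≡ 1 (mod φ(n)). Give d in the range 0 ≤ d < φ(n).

φ(n) = (p−1)(q−1) = 180·270 = 48600.
Need d with 11·d ≡ 1 (mod 48600). Apply the extended Euclidean algorithm:
48600 = 4418×11 + 2
11 = 5×2 + 1
2 = 2×1 + 0
Back-substitute:
1 = 11 − 5·2
1 = −5·48600 + 22091·11
So 11·22091 ≡ 1 (mod 48600), hence d = 22091.

22091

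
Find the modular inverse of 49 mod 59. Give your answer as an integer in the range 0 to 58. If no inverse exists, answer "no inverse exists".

Apply the Euclidean algorithm to 59 and 49:
59 = 1*49 + 10
49 = 4*10 + 9
10 = 1*9 + 1
9 = 9*1 + 0
gcd = 1, so the inverse exists. Back-substitute:
1 = 10 − 9
1 = −49 + 5·10
1 = 5·59 − 6·49
So 49·(-6) ≡ 1 (mod 59), and -6 ≡ 53 (mod 59).

53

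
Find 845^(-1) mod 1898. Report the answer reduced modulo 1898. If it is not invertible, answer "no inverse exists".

Euclidean algorithm on 1898, 845:
1898 = 2×845 + 208
845 = 4×208 + 13
208 = 16×13 + 0
The gcd is 13, not 1, hence no inverse exists.

no inverse exists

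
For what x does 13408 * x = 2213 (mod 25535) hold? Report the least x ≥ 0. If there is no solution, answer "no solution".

741

First find gcd(13408, 25535):
25535 = 1·13408 + 12127
13408 = 1·12127 + 1281
12127 = 9·1281 + 598
1281 = 2·598 + 85
598 = 7·85 + 3
85 = 28·3 + 1
3 = 3·1 + 0
gcd = 1, so a unique solution mod 25535 exists.
Back-substitute for the Bézout coefficients:
1 = 85 − 28·3
1 = −28·598 + 197·85
1 = 197·1281 − 422·598
1 = −422·12127 + 3995·1281
1 = 3995·13408 − 4417·12127
1 = −4417·25535 + 8412·13408
So 13408·(8412) ≡ 1 (mod 25535), giving 13408⁻¹ ≡ 8412.
x ≡ 13408⁻¹·2213 ≡ 8412·2213 ≡ 741 (mod 25535).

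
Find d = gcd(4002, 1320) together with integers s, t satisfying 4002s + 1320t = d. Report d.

Euclidean algorithm:
4002 = 3*1320 + 42
1320 = 31*42 + 18
42 = 2*18 + 6
18 = 3*6 + 0
gcd(4002, 1320) = 6.
Back-substituting:
6 = 42 − 2·18
6 = −2·1320 + 63·42
6 = 63·4002 − 191·1320
So 6 = (63)·4002 + (-191)·1320.

6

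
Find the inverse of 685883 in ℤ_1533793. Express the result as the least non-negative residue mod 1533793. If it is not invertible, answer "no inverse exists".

620704

Apply the Euclidean algorithm to 1533793 and 685883:
1533793 = 2*685883 + 162027
685883 = 4*162027 + 37775
162027 = 4*37775 + 10927
37775 = 3*10927 + 4994
10927 = 2*4994 + 939
4994 = 5*939 + 299
939 = 3*299 + 42
299 = 7*42 + 5
42 = 8*5 + 2
5 = 2*2 + 1
2 = 2*1 + 0
Since gcd(685883, 1533793) = 1, back-substitute to write 1 as a combination:
1 = 5 − 2·2
1 = −2·42 + 17·5
1 = 17·299 − 121·42
1 = −121·939 + 380·299
1 = 380·4994 − 2021·939
1 = −2021·10927 + 4422·4994
1 = 4422·37775 − 15287·10927
1 = −15287·162027 + 65570·37775
1 = 65570·685883 − 277567·162027
1 = −277567·1533793 + 620704·685883
So 685883·620704 ≡ 1 (mod 1533793).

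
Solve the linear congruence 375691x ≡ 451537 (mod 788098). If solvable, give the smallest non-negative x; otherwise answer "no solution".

776461

First find gcd(375691, 788098):
788098 = 2*375691 + 36716
375691 = 10*36716 + 8531
36716 = 4*8531 + 2592
8531 = 3*2592 + 755
2592 = 3*755 + 327
755 = 2*327 + 101
327 = 3*101 + 24
101 = 4*24 + 5
24 = 4*5 + 4
5 = 1*4 + 1
4 = 4*1 + 0
gcd = 1, so a unique solution mod 788098 exists.
Back-substitute for the Bézout coefficients:
1 = 5 − 4
1 = −24 + 5·5
1 = 5·101 − 21·24
1 = −21·327 + 68·101
1 = 68·755 − 157·327
1 = −157·2592 + 539·755
1 = 539·8531 − 1774·2592
1 = −1774·36716 + 7635·8531
1 = 7635·375691 − 78124·36716
1 = −78124·788098 + 163883·375691
So 375691·(163883) ≡ 1 (mod 788098), giving 375691⁻¹ ≡ 163883.
x ≡ 375691⁻¹·451537 ≡ 163883·451537 ≡ 776461 (mod 788098).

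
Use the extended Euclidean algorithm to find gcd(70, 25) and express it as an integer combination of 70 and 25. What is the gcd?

Euclidean algorithm:
70 = 2*25 + 20
25 = 1*20 + 5
20 = 4*5 + 0
gcd(70, 25) = 5.
Express as a combination:
5 = 25 − 20
5 = −70 + 3·25
So 5 = (-1)·70 + (3)·25.

5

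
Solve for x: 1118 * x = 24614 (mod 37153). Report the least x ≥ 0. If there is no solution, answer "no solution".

30861

First find gcd(1118, 37153):
37153 = 33×1118 + 259
1118 = 4×259 + 82
259 = 3×82 + 13
82 = 6×13 + 4
13 = 3×4 + 1
4 = 4×1 + 0
gcd = 1, so a unique solution mod 37153 exists.
Back-substitute for the Bézout coefficients:
1 = 13 − 3·4
1 = −3·82 + 19·13
1 = 19·259 − 60·82
1 = −60·1118 + 259·259
1 = 259·37153 − 8607·1118
So 1118·(-8607) ≡ 1 (mod 37153), giving 1118⁻¹ ≡ 28546.
x ≡ 1118⁻¹·24614 ≡ 28546·24614 ≡ 30861 (mod 37153).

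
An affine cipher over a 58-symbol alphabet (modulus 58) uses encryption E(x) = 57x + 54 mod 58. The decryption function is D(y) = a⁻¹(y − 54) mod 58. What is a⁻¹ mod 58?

57

Extended Euclidean algorithm:
58 = 1*57 + 1
57 = 57*1 + 0
Since gcd(57, 58) = 1, back-substitute to write 1 as a combination:
1 = 58 − 57
Hence 57⁻¹ ≡ -1 ≡ 57 (mod 58).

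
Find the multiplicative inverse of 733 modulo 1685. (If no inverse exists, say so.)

377

Apply the Euclidean algorithm to 1685 and 733:
1685 = 2·733 + 219
733 = 3·219 + 76
219 = 2·76 + 67
76 = 1·67 + 9
67 = 7·9 + 4
9 = 2·4 + 1
4 = 4·1 + 0
gcd = 1, so the inverse exists. Back-substitute:
1 = 9 − 2·4
1 = −2·67 + 15·9
1 = 15·76 − 17·67
1 = −17·219 + 49·76
1 = 49·733 − 164·219
1 = −164·1685 + 377·733
So 733·377 ≡ 1 (mod 1685).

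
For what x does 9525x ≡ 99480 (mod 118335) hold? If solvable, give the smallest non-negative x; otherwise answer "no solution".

First find gcd(9525, 118335):
118335 = 12×9525 + 4035
9525 = 2×4035 + 1455
4035 = 2×1455 + 1125
1455 = 1×1125 + 330
1125 = 3×330 + 135
330 = 2×135 + 60
135 = 2×60 + 15
60 = 4×15 + 0
gcd = 15 and 15 | 99480, so solutions exist. Divide through by 15: 635x ≡ 6632 (mod 7889).
Now find 635⁻¹ mod 7889:
7889 = 12*635 + 269
635 = 2*269 + 97
269 = 2*97 + 75
97 = 1*75 + 22
75 = 3*22 + 9
22 = 2*9 + 4
9 = 2*4 + 1
4 = 4*1 + 0
Back-substitute:
1 = 9 − 2·4
1 = −2·22 + 5·9
1 = 5·75 − 17·22
1 = −17·97 + 22·75
1 = 22·269 − 61·97
1 = −61·635 + 144·269
1 = 144·7889 − 1789·635
So 635·(-1789) ≡ 1 (mod 7889), i.e. 635⁻¹ ≡ 6100.
Then x ≡ 6100·6632 ≡ 408 (mod 7889); the smallest non-negative solution is x = 408.

408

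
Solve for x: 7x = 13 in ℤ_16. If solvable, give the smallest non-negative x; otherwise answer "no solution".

First find gcd(7, 16):
16 = 2*7 + 2
7 = 3*2 + 1
2 = 2*1 + 0
gcd = 1, so a unique solution mod 16 exists.
Back-substitute for the Bézout coefficients:
1 = 7 − 3·2
1 = −3·16 + 7·7
So 7·(7) ≡ 1 (mod 16), giving 7⁻¹ ≡ 7.
x ≡ 7⁻¹·13 ≡ 7·13 ≡ 11 (mod 16).

11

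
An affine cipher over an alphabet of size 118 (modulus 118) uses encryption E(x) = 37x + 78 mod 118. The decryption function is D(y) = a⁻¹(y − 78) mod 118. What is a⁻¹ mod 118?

gcd(118, 37) by repeated division:
118 = 3×37 + 7
37 = 5×7 + 2
7 = 3×2 + 1
2 = 2×1 + 0
gcd = 1, so the inverse exists. Back-substitute:
1 = 7 − 3·2
1 = −3·37 + 16·7
1 = 16·118 − 51·37
Thus 37·(-51) ≡ 1 (mod 118); reducing, -51 mod 118 = 67.

67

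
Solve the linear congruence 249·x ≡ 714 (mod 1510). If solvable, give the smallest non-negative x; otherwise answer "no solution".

676

First find gcd(249, 1510):
1510 = 6×249 + 16
249 = 15×16 + 9
16 = 1×9 + 7
9 = 1×7 + 2
7 = 3×2 + 1
2 = 2×1 + 0
gcd = 1, so a unique solution mod 1510 exists.
Back-substitute for the Bézout coefficients:
1 = 7 − 3·2
1 = −3·9 + 4·7
1 = 4·16 − 7·9
1 = −7·249 + 109·16
1 = 109·1510 − 661·249
So 249·(-661) ≡ 1 (mod 1510), giving 249⁻¹ ≡ 849.
x ≡ 249⁻¹·714 ≡ 849·714 ≡ 676 (mod 1510).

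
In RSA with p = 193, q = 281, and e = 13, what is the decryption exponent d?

20677

φ(n) = (p−1)(q−1) = 192·280 = 53760.
Need d with 13·d ≡ 1 (mod 53760). Apply the extended Euclidean algorithm:
53760 = 4135·13 + 5
13 = 2·5 + 3
5 = 1·3 + 2
3 = 1·2 + 1
2 = 2·1 + 0
Back-substitute:
1 = 3 − 2
1 = −5 + 2·3
1 = 2·13 − 5·5
1 = −5·53760 + 20677·13
So 13·20677 ≡ 1 (mod 53760), hence d = 20677.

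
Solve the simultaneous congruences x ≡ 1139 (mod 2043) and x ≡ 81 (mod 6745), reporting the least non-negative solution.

Write x = 1139 + 2043·k. Then 2043·k ≡ 81 − 1139 ≡ 5687 (mod 6745).
Need 2043⁻¹ mod 6745. Extended Euclid on (6745, 2043):
6745 = 3*2043 + 616
2043 = 3*616 + 195
616 = 3*195 + 31
195 = 6*31 + 9
31 = 3*9 + 4
9 = 2*4 + 1
4 = 4*1 + 0
Back-substitute:
1 = 9 − 2·4
1 = −2·31 + 7·9
1 = 7·195 − 44·31
1 = −44·616 + 139·195
1 = 139·2043 − 461·616
1 = −461·6745 + 1522·2043
2043⁻¹ ≡ 1522 (mod 6745), so k ≡ 1522·5687 ≡ 1779 (mod 6745).
x = 1139 + 2043·1779 = 3635636.

3635636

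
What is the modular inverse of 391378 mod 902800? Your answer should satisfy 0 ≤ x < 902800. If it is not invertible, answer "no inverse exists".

no inverse exists

Euclidean algorithm on 902800, 391378:
902800 = 2·391378 + 120044
391378 = 3·120044 + 31246
120044 = 3·31246 + 26306
31246 = 1·26306 + 4940
26306 = 5·4940 + 1606
4940 = 3·1606 + 122
1606 = 13·122 + 20
122 = 6·20 + 2
20 = 10·2 + 0
The gcd is 2, not 1, hence no inverse exists.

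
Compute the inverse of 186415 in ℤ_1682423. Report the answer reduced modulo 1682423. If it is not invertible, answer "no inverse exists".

Extended Euclidean algorithm:
1682423 = 9·186415 + 4688
186415 = 39·4688 + 3583
4688 = 1·3583 + 1105
3583 = 3·1105 + 268
1105 = 4·268 + 33
268 = 8·33 + 4
33 = 8·4 + 1
4 = 4·1 + 0
Since gcd(186415, 1682423) = 1, back-substitute to write 1 as a combination:
1 = 33 − 8·4
1 = −8·268 + 65·33
1 = 65·1105 − 268·268
1 = −268·3583 + 869·1105
1 = 869·4688 − 1137·3583
1 = −1137·186415 + 45212·4688
1 = 45212·1682423 − 408045·186415
Hence 186415⁻¹ ≡ -408045 ≡ 1274378 (mod 1682423).

1274378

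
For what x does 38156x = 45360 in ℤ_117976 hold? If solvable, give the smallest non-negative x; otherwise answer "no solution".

First find gcd(38156, 117976):
117976 = 3·38156 + 3508
38156 = 10·3508 + 3076
3508 = 1·3076 + 432
3076 = 7·432 + 52
432 = 8·52 + 16
52 = 3·16 + 4
16 = 4·4 + 0
gcd = 4 and 4 | 45360, so solutions exist. Divide through by 4: 9539x ≡ 11340 (mod 29494).
Now find 9539⁻¹ mod 29494:
29494 = 3·9539 + 877
9539 = 10·877 + 769
877 = 1·769 + 108
769 = 7·108 + 13
108 = 8·13 + 4
13 = 3·4 + 1
4 = 4·1 + 0
Back-substitute:
1 = 13 − 3·4
1 = −3·108 + 25·13
1 = 25·769 − 178·108
1 = −178·877 + 203·769
1 = 203·9539 − 2208·877
1 = −2208·29494 + 6827·9539
So 9539⁻¹ ≡ 6827 (mod 29494).
Then x ≡ 6827·11340 ≡ 25924 (mod 29494); the smallest non-negative solution is x = 25924.

25924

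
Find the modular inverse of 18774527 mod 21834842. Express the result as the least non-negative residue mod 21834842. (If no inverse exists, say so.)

Run Euclid on (21834842, 18774527):
21834842 = 1*18774527 + 3060315
18774527 = 6*3060315 + 412637
3060315 = 7*412637 + 171856
412637 = 2*171856 + 68925
171856 = 2*68925 + 34006
68925 = 2*34006 + 913
34006 = 37*913 + 225
913 = 4*225 + 13
225 = 17*13 + 4
13 = 3*4 + 1
4 = 4*1 + 0
Since gcd(18774527, 21834842) = 1, back-substitute to write 1 as a combination:
1 = 13 − 3·4
1 = −3·225 + 52·13
1 = 52·913 − 211·225
1 = −211·34006 + 7859·913
1 = 7859·68925 − 15929·34006
1 = −15929·171856 + 39717·68925
1 = 39717·412637 − 95363·171856
1 = −95363·3060315 + 707258·412637
1 = 707258·18774527 − 4338911·3060315
1 = −4338911·21834842 + 5046169·18774527
So 18774527·5046169 ≡ 1 (mod 21834842).

5046169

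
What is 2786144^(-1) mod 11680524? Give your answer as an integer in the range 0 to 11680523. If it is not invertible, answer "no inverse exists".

Compute gcd(2786144, 11680524):
11680524 = 4·2786144 + 535948
2786144 = 5·535948 + 106404
535948 = 5·106404 + 3928
106404 = 27·3928 + 348
3928 = 11·348 + 100
348 = 3·100 + 48
100 = 2·48 + 4
48 = 12·4 + 0
The gcd is 4, not 1, hence no inverse exists.

no inverse exists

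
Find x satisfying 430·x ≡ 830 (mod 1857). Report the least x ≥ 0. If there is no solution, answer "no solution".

1643

First find gcd(430, 1857):
1857 = 4×430 + 137
430 = 3×137 + 19
137 = 7×19 + 4
19 = 4×4 + 3
4 = 1×3 + 1
3 = 3×1 + 0
gcd = 1, so a unique solution mod 1857 exists.
Back-substitute for the Bézout coefficients:
1 = 4 − 3
1 = −19 + 5·4
1 = 5·137 − 36·19
1 = −36·430 + 113·137
1 = 113·1857 − 488·430
So 430·(-488) ≡ 1 (mod 1857), giving 430⁻¹ ≡ 1369.
x ≡ 430⁻¹·830 ≡ 1369·830 ≡ 1643 (mod 1857).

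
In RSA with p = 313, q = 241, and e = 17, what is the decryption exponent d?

φ(n) = (p−1)(q−1) = 312·240 = 74880.
Need d with 17·d ≡ 1 (mod 74880). Apply the extended Euclidean algorithm:
74880 = 4404×17 + 12
17 = 1×12 + 5
12 = 2×5 + 2
5 = 2×2 + 1
2 = 2×1 + 0
Back-substitute:
1 = 5 − 2·2
1 = −2·12 + 5·5
1 = 5·17 − 7·12
1 = −7·74880 + 30833·17
So 17·30833 ≡ 1 (mod 74880), hence d = 30833.

30833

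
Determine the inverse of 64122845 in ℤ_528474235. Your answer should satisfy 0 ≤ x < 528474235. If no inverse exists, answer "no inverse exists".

Euclidean algorithm on 528474235, 64122845:
528474235 = 8*64122845 + 15491475
64122845 = 4*15491475 + 2156945
15491475 = 7*2156945 + 392860
2156945 = 5*392860 + 192645
392860 = 2*192645 + 7570
192645 = 25*7570 + 3395
7570 = 2*3395 + 780
3395 = 4*780 + 275
780 = 2*275 + 230
275 = 1*230 + 45
230 = 5*45 + 5
45 = 9*5 + 0
Since gcd = 5 > 1, 64122845 is not a unit mod 528474235.

no inverse exists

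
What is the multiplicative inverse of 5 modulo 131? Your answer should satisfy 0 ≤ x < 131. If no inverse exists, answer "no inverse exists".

Extended Euclidean algorithm:
131 = 26·5 + 1
5 = 5·1 + 0
Since gcd(5, 131) = 1, back-substitute to write 1 as a combination:
1 = 131 − 26·5
Hence 5⁻¹ ≡ -26 ≡ 105 (mod 131).

105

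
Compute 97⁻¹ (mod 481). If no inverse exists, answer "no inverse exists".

Extended Euclidean algorithm:
481 = 4·97 + 93
97 = 1·93 + 4
93 = 23·4 + 1
4 = 4·1 + 0
The gcd is 1. Working backward:
1 = 93 − 23·4
1 = −23·97 + 24·93
1 = 24·481 − 119·97
So 97·(-119) ≡ 1 (mod 481), and -119 ≡ 362 (mod 481).

362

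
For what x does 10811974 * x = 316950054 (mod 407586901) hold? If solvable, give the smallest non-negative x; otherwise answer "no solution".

First find gcd(10811974, 407586901):
407586901 = 37*10811974 + 7543863
10811974 = 1*7543863 + 3268111
7543863 = 2*3268111 + 1007641
3268111 = 3*1007641 + 245188
1007641 = 4*245188 + 26889
245188 = 9*26889 + 3187
26889 = 8*3187 + 1393
3187 = 2*1393 + 401
1393 = 3*401 + 190
401 = 2*190 + 21
190 = 9*21 + 1
21 = 21*1 + 0
gcd = 1, so a unique solution mod 407586901 exists.
Back-substitute for the Bézout coefficients:
1 = 190 − 9·21
1 = −9·401 + 19·190
1 = 19·1393 − 66·401
1 = −66·3187 + 151·1393
1 = 151·26889 − 1274·3187
1 = −1274·245188 + 11617·26889
1 = 11617·1007641 − 47742·245188
1 = −47742·3268111 + 154843·1007641
1 = 154843·7543863 − 357428·3268111
1 = −357428·10811974 + 512271·7543863
1 = 512271·407586901 − 19311455·10811974
So 10811974·(-19311455) ≡ 1 (mod 407586901), giving 10811974⁻¹ ≡ 388275446.
x ≡ 10811974⁻¹·316950054 ≡ 388275446·316950054 ≡ 24548114 (mod 407586901).

24548114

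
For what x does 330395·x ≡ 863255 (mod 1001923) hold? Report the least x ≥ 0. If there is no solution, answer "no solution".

no solution

gcd(330395, 1001923):
1001923 = 3·330395 + 10738
330395 = 30·10738 + 8255
10738 = 1·8255 + 2483
8255 = 3·2483 + 806
2483 = 3·806 + 65
806 = 12·65 + 26
65 = 2·26 + 13
26 = 2·13 + 0
gcd = 13, but 13 ∤ 863255, so the congruence has no solution.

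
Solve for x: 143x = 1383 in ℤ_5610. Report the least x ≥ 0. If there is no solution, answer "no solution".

no solution

gcd(143, 5610):
5610 = 39×143 + 33
143 = 4×33 + 11
33 = 3×11 + 0
gcd = 11, but 11 ∤ 1383, so the congruence has no solution.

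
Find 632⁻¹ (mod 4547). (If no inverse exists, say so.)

Extended Euclidean algorithm:
4547 = 7*632 + 123
632 = 5*123 + 17
123 = 7*17 + 4
17 = 4*4 + 1
4 = 4*1 + 0
gcd = 1, so the inverse exists. Back-substitute:
1 = 17 − 4·4
1 = −4·123 + 29·17
1 = 29·632 − 149·123
1 = −149·4547 + 1072·632
So 632·1072 ≡ 1 (mod 4547).

1072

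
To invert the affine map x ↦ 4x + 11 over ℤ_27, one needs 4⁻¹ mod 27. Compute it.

Run Euclid on (27, 4):
27 = 6*4 + 3
4 = 1*3 + 1
3 = 3*1 + 0
Since gcd(4, 27) = 1, back-substitute to write 1 as a combination:
1 = 4 − 3
1 = −27 + 7·4
So 4·7 ≡ 1 (mod 27).

7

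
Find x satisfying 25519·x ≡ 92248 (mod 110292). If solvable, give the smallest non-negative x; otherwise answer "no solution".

First find gcd(25519, 110292):
110292 = 4·25519 + 8216
25519 = 3·8216 + 871
8216 = 9·871 + 377
871 = 2·377 + 117
377 = 3·117 + 26
117 = 4·26 + 13
26 = 2·13 + 0
gcd = 13 and 13 | 92248, so solutions exist. Divide through by 13: 1963x ≡ 7096 (mod 8484).
Now find 1963⁻¹ mod 8484:
8484 = 4*1963 + 632
1963 = 3*632 + 67
632 = 9*67 + 29
67 = 2*29 + 9
29 = 3*9 + 2
9 = 4*2 + 1
2 = 2*1 + 0
Back-substitute:
1 = 9 − 4·2
1 = −4·29 + 13·9
1 = 13·67 − 30·29
1 = −30·632 + 283·67
1 = 283·1963 − 879·632
1 = −879·8484 + 3799·1963
So 1963⁻¹ ≡ 3799 (mod 8484).
Then x ≡ 3799·7096 ≡ 4036 (mod 8484); the smallest non-negative solution is x = 4036.

4036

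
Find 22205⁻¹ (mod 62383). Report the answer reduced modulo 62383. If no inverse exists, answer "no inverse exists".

37191

Apply the Euclidean algorithm to 62383 and 22205:
62383 = 2·22205 + 17973
22205 = 1·17973 + 4232
17973 = 4·4232 + 1045
4232 = 4·1045 + 52
1045 = 20·52 + 5
52 = 10·5 + 2
5 = 2·2 + 1
2 = 2·1 + 0
gcd = 1, so the inverse exists. Back-substitute:
1 = 5 − 2·2
1 = −2·52 + 21·5
1 = 21·1045 − 422·52
1 = −422·4232 + 1709·1045
1 = 1709·17973 − 7258·4232
1 = −7258·22205 + 8967·17973
1 = 8967·62383 − 25192·22205
Hence 22205⁻¹ ≡ -25192 ≡ 37191 (mod 62383).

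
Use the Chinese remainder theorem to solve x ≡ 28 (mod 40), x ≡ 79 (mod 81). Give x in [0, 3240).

Write x = 28 + 40·k. Then 40·k ≡ 79 − 28 ≡ 51 (mod 81).
Need 40⁻¹ mod 81. Extended Euclid on (81, 40):
81 = 2·40 + 1
40 = 40·1 + 0
Back-substitute:
1 = 81 − 2·40
40⁻¹ ≡ 79 (mod 81), so k ≡ 79·51 ≡ 60 (mod 81).
x = 28 + 40·60 = 2428.

2428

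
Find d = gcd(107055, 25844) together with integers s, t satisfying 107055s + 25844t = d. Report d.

13

Apply Euclid's algorithm to 107055 and 25844:
107055 = 4·25844 + 3679
25844 = 7·3679 + 91
3679 = 40·91 + 39
91 = 2·39 + 13
39 = 3·13 + 0
gcd(107055, 25844) = 13.
Working backward:
13 = 91 − 2·39
13 = −2·3679 + 81·91
13 = 81·25844 − 569·3679
13 = −569·107055 + 2357·25844
So 13 = (-569)·107055 + (2357)·25844.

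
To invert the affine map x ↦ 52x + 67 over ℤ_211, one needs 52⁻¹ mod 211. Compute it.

Extended Euclidean algorithm:
211 = 4×52 + 3
52 = 17×3 + 1
3 = 3×1 + 0
gcd = 1, so the inverse exists. Back-substitute:
1 = 52 − 17·3
1 = −17·211 + 69·52
So 52·69 ≡ 1 (mod 211).

69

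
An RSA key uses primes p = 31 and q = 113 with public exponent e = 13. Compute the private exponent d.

φ(n) = (p−1)(q−1) = 30·112 = 3360.
Need d with 13·d ≡ 1 (mod 3360). Apply the extended Euclidean algorithm:
3360 = 258*13 + 6
13 = 2*6 + 1
6 = 6*1 + 0
Back-substitute:
1 = 13 − 2·6
1 = −2·3360 + 517·13
So 13·517 ≡ 1 (mod 3360), hence d = 517.

517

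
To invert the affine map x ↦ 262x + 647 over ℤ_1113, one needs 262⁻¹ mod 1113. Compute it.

565

gcd(1113, 262) by repeated division:
1113 = 4×262 + 65
262 = 4×65 + 2
65 = 32×2 + 1
2 = 2×1 + 0
The gcd is 1. Working backward:
1 = 65 − 32·2
1 = −32·262 + 129·65
1 = 129·1113 − 548·262
Thus 262·(-548) ≡ 1 (mod 1113); reducing, -548 mod 1113 = 565.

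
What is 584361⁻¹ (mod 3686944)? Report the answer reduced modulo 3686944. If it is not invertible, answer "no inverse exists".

2835193

Extended Euclidean algorithm:
3686944 = 6×584361 + 180778
584361 = 3×180778 + 42027
180778 = 4×42027 + 12670
42027 = 3×12670 + 4017
12670 = 3×4017 + 619
4017 = 6×619 + 303
619 = 2×303 + 13
303 = 23×13 + 4
13 = 3×4 + 1
4 = 4×1 + 0
The gcd is 1. Working backward:
1 = 13 − 3·4
1 = −3·303 + 70·13
1 = 70·619 − 143·303
1 = −143·4017 + 928·619
1 = 928·12670 − 2927·4017
1 = −2927·42027 + 9709·12670
1 = 9709·180778 − 41763·42027
1 = −41763·584361 + 134998·180778
1 = 134998·3686944 − 851751·584361
So 584361·(-851751) ≡ 1 (mod 3686944), and -851751 ≡ 2835193 (mod 3686944).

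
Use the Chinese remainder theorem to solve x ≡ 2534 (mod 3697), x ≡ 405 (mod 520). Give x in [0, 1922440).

235445

Write x = 2534 + 3697·k. Then 3697·k ≡ 405 − 2534 ≡ 471 (mod 520).
Need 3697⁻¹ mod 520. Extended Euclid on (520, 57):
520 = 9×57 + 7
57 = 8×7 + 1
7 = 7×1 + 0
Back-substitute:
1 = 57 − 8·7
1 = −8·520 + 73·57
3697⁻¹ ≡ 73 (mod 520), so k ≡ 73·471 ≡ 63 (mod 520).
x = 2534 + 3697·63 = 235445.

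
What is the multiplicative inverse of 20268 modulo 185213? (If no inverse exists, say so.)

Run Euclid on (185213, 20268):
185213 = 9×20268 + 2801
20268 = 7×2801 + 661
2801 = 4×661 + 157
661 = 4×157 + 33
157 = 4×33 + 25
33 = 1×25 + 8
25 = 3×8 + 1
8 = 8×1 + 0
gcd = 1, so the inverse exists. Back-substitute:
1 = 25 − 3·8
1 = −3·33 + 4·25
1 = 4·157 − 19·33
1 = −19·661 + 80·157
1 = 80·2801 − 339·661
1 = −339·20268 + 2453·2801
1 = 2453·185213 − 22416·20268
Thus 20268·(-22416) ≡ 1 (mod 185213); reducing, -22416 mod 185213 = 162797.

162797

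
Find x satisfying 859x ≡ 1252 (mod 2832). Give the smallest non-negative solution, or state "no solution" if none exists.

First find gcd(859, 2832):
2832 = 3·859 + 255
859 = 3·255 + 94
255 = 2·94 + 67
94 = 1·67 + 27
67 = 2·27 + 13
27 = 2·13 + 1
13 = 13·1 + 0
gcd = 1, so a unique solution mod 2832 exists.
Back-substitute for the Bézout coefficients:
1 = 27 − 2·13
1 = −2·67 + 5·27
1 = 5·94 − 7·67
1 = −7·255 + 19·94
1 = 19·859 − 64·255
1 = −64·2832 + 211·859
So 859·(211) ≡ 1 (mod 2832), giving 859⁻¹ ≡ 211.
x ≡ 859⁻¹·1252 ≡ 211·1252 ≡ 796 (mod 2832).

796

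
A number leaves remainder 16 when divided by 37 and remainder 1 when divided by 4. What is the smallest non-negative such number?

53

Write x = 16 + 37·k. Then 37·k ≡ 1 − 16 ≡ 1 (mod 4).
Need 37⁻¹ mod 4. Extended Euclid on (4, 1):
4 = 4×1 + 0
37⁻¹ ≡ 1 (mod 4), so k ≡ 1·1 ≡ 1 (mod 4).
x = 16 + 37·1 = 53.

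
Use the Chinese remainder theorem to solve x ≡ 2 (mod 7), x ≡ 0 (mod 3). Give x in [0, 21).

9

Write x = 2 + 7·k. Then 7·k ≡ 0 − 2 ≡ 1 (mod 3).
Need 7⁻¹ mod 3. Extended Euclid on (3, 1):
3 = 3*1 + 0
7⁻¹ ≡ 1 (mod 3), so k ≡ 1·1 ≡ 1 (mod 3).
x = 2 + 7·1 = 9.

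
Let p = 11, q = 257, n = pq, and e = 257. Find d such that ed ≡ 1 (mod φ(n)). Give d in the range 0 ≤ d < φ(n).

φ(n) = (p−1)(q−1) = 10·256 = 2560.
Need d with 257·d ≡ 1 (mod 2560). Apply the extended Euclidean algorithm:
2560 = 9*257 + 247
257 = 1*247 + 10
247 = 24*10 + 7
10 = 1*7 + 3
7 = 2*3 + 1
3 = 3*1 + 0
Back-substitute:
1 = 7 − 2·3
1 = −2·10 + 3·7
1 = 3·247 − 74·10
1 = −74·257 + 77·247
1 = 77·2560 − 767·257
So 257·(-767) ≡ 1 (mod 2560), hence d ≡ -767 ≡ 1793 (mod 2560).

1793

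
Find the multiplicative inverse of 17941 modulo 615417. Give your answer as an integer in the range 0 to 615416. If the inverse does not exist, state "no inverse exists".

Euclidean algorithm on 615417, 17941:
615417 = 34·17941 + 5423
17941 = 3·5423 + 1672
5423 = 3·1672 + 407
1672 = 4·407 + 44
407 = 9·44 + 11
44 = 4·11 + 0
The gcd is 11, not 1, hence no inverse exists.

no inverse exists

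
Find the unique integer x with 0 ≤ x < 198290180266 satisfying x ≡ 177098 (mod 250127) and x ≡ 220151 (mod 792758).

2540216783

Write x = 177098 + 250127·k. Then 250127·k ≡ 220151 − 177098 ≡ 43053 (mod 792758).
Need 250127⁻¹ mod 792758. Extended Euclid on (792758, 250127):
792758 = 3*250127 + 42377
250127 = 5*42377 + 38242
42377 = 1*38242 + 4135
38242 = 9*4135 + 1027
4135 = 4*1027 + 27
1027 = 38*27 + 1
27 = 27*1 + 0
Back-substitute:
1 = 1027 − 38·27
1 = −38·4135 + 153·1027
1 = 153·38242 − 1415·4135
1 = −1415·42377 + 1568·38242
1 = 1568·250127 − 9255·42377
1 = −9255·792758 + 29333·250127
250127⁻¹ ≡ 29333 (mod 792758), so k ≡ 29333·43053 ≡ 10155 (mod 792758).
x = 177098 + 250127·10155 = 2540216783.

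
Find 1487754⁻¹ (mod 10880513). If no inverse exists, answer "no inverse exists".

Run Euclid on (10880513, 1487754):
10880513 = 7·1487754 + 466235
1487754 = 3·466235 + 89049
466235 = 5·89049 + 20990
89049 = 4·20990 + 5089
20990 = 4·5089 + 634
5089 = 8·634 + 17
634 = 37·17 + 5
17 = 3·5 + 2
5 = 2·2 + 1
2 = 2·1 + 0
gcd = 1, so the inverse exists. Back-substitute:
1 = 5 − 2·2
1 = −2·17 + 7·5
1 = 7·634 − 261·17
1 = −261·5089 + 2095·634
1 = 2095·20990 − 8641·5089
1 = −8641·89049 + 36659·20990
1 = 36659·466235 − 191936·89049
1 = −191936·1487754 + 612467·466235
1 = 612467·10880513 − 4479205·1487754
So 1487754·(-4479205) ≡ 1 (mod 10880513), and -4479205 ≡ 6401308 (mod 10880513).

6401308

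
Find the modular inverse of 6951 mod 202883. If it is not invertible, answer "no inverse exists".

Extended Euclidean algorithm:
202883 = 29×6951 + 1304
6951 = 5×1304 + 431
1304 = 3×431 + 11
431 = 39×11 + 2
11 = 5×2 + 1
2 = 2×1 + 0
The gcd is 1. Working backward:
1 = 11 − 5·2
1 = −5·431 + 196·11
1 = 196·1304 − 593·431
1 = −593·6951 + 3161·1304
1 = 3161·202883 − 92262·6951
Thus 6951·(-92262) ≡ 1 (mod 202883); reducing, -92262 mod 202883 = 110621.

110621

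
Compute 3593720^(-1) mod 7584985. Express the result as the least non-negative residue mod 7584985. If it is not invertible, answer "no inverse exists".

Euclidean algorithm on 7584985, 3593720:
7584985 = 2×3593720 + 397545
3593720 = 9×397545 + 15815
397545 = 25×15815 + 2170
15815 = 7×2170 + 625
2170 = 3×625 + 295
625 = 2×295 + 35
295 = 8×35 + 15
35 = 2×15 + 5
15 = 3×5 + 0
The gcd is 5, not 1, hence no inverse exists.

no inverse exists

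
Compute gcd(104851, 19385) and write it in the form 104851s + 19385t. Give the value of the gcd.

Repeated division:
104851 = 5×19385 + 7926
19385 = 2×7926 + 3533
7926 = 2×3533 + 860
3533 = 4×860 + 93
860 = 9×93 + 23
93 = 4×23 + 1
23 = 23×1 + 0
gcd(104851, 19385) = 1.
Express as a combination:
1 = 93 − 4·23
1 = −4·860 + 37·93
1 = 37·3533 − 152·860
1 = −152·7926 + 341·3533
1 = 341·19385 − 834·7926
1 = −834·104851 + 4511·19385
So 1 = (-834)·104851 + (4511)·19385.

1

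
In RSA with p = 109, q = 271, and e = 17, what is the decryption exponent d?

17153

φ(n) = (p−1)(q−1) = 108·270 = 29160.
Need d with 17·d ≡ 1 (mod 29160). Apply the extended Euclidean algorithm:
29160 = 1715*17 + 5
17 = 3*5 + 2
5 = 2*2 + 1
2 = 2*1 + 0
Back-substitute:
1 = 5 − 2·2
1 = −2·17 + 7·5
1 = 7·29160 − 12007·17
So 17·(-12007) ≡ 1 (mod 29160), hence d ≡ -12007 ≡ 17153 (mod 29160).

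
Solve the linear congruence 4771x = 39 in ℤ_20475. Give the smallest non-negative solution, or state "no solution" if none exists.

First find gcd(4771, 20475):
20475 = 4*4771 + 1391
4771 = 3*1391 + 598
1391 = 2*598 + 195
598 = 3*195 + 13
195 = 15*13 + 0
gcd = 13 and 13 | 39, so solutions exist. Divide through by 13: 367x ≡ 3 (mod 1575).
Now find 367⁻¹ mod 1575:
1575 = 4*367 + 107
367 = 3*107 + 46
107 = 2*46 + 15
46 = 3*15 + 1
15 = 15*1 + 0
Back-substitute:
1 = 46 − 3·15
1 = −3·107 + 7·46
1 = 7·367 − 24·107
1 = −24·1575 + 103·367
So 367⁻¹ ≡ 103 (mod 1575).
Then x ≡ 103·3 ≡ 309 (mod 1575); the smallest non-negative solution is x = 309.

309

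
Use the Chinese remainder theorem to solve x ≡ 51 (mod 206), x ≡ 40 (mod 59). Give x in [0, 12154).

Write x = 51 + 206·k. Then 206·k ≡ 40 − 51 ≡ 48 (mod 59).
Need 206⁻¹ mod 59. Extended Euclid on (59, 29):
59 = 2×29 + 1
29 = 29×1 + 0
Back-substitute:
1 = 59 − 2·29
206⁻¹ ≡ 57 (mod 59), so k ≡ 57·48 ≡ 22 (mod 59).
x = 51 + 206·22 = 4583.

4583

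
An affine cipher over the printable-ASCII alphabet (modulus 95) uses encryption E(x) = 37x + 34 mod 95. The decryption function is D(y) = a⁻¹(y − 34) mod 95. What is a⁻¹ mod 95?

gcd(95, 37) by repeated division:
95 = 2*37 + 21
37 = 1*21 + 16
21 = 1*16 + 5
16 = 3*5 + 1
5 = 5*1 + 0
Since gcd(37, 95) = 1, back-substitute to write 1 as a combination:
1 = 16 − 3·5
1 = −3·21 + 4·16
1 = 4·37 − 7·21
1 = −7·95 + 18·37
So 37·18 ≡ 1 (mod 95).

18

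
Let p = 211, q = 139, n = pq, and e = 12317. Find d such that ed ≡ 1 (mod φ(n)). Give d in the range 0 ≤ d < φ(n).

27533

φ(n) = (p−1)(q−1) = 210·138 = 28980.
Need d with 12317·d ≡ 1 (mod 28980). Apply the extended Euclidean algorithm:
28980 = 2*12317 + 4346
12317 = 2*4346 + 3625
4346 = 1*3625 + 721
3625 = 5*721 + 20
721 = 36*20 + 1
20 = 20*1 + 0
Back-substitute:
1 = 721 − 36·20
1 = −36·3625 + 181·721
1 = 181·4346 − 217·3625
1 = −217·12317 + 615·4346
1 = 615·28980 − 1447·12317
So 12317·(-1447) ≡ 1 (mod 28980), hence d ≡ -1447 ≡ 27533 (mod 28980).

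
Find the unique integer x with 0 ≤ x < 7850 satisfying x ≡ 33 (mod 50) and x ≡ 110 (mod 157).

6233

Write x = 33 + 50·k. Then 50·k ≡ 110 − 33 ≡ 77 (mod 157).
Need 50⁻¹ mod 157. Extended Euclid on (157, 50):
157 = 3*50 + 7
50 = 7*7 + 1
7 = 7*1 + 0
Back-substitute:
1 = 50 − 7·7
1 = −7·157 + 22·50
50⁻¹ ≡ 22 (mod 157), so k ≡ 22·77 ≡ 124 (mod 157).
x = 33 + 50·124 = 6233.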